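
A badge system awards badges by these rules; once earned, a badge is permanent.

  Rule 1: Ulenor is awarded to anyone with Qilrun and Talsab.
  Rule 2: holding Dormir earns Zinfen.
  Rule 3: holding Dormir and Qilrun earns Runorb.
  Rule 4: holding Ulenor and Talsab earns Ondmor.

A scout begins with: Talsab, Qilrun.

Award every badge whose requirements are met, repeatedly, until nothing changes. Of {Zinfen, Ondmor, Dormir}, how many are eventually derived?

With Qilrun and Talsab, Ulenor is earned (Rule 1).
With Ulenor and Talsab, Ondmor is earned (Rule 4).
Zinfen would need Dormir (Rule 2), but Dormir is never earned.
Ondmor: reached.
No rule produces Dormir, and it is not given.
Reached: Ondmor — 1 of the 3.

1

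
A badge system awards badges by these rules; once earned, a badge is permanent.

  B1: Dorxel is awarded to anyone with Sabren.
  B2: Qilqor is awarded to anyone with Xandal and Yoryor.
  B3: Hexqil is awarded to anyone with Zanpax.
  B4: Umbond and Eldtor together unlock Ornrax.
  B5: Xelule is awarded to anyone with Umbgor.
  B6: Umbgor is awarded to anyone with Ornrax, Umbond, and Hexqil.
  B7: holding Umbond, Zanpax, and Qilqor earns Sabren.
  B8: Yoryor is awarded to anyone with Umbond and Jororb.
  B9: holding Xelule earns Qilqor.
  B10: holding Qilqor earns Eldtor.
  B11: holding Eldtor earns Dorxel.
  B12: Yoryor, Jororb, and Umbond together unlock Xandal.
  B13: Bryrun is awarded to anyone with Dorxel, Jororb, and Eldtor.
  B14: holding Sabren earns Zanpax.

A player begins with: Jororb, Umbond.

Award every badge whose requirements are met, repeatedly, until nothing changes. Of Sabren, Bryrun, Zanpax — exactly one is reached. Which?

With Umbond and Jororb, Yoryor is earned (B8).
With Yoryor, Jororb, and Umbond, Xandal is earned (B12).
With Xandal and Yoryor, Qilqor is earned (B2).
With Qilqor, Eldtor is earned (B10).
With Eldtor, Dorxel is earned (B11).
With Dorxel, Jororb, and Eldtor, Bryrun is earned (B13).
Zanpax would need Sabren (B14), but Sabren is never earned. Sabren would need Umbond, Zanpax, and Qilqor (B7), but Zanpax is never earned.

Bryrun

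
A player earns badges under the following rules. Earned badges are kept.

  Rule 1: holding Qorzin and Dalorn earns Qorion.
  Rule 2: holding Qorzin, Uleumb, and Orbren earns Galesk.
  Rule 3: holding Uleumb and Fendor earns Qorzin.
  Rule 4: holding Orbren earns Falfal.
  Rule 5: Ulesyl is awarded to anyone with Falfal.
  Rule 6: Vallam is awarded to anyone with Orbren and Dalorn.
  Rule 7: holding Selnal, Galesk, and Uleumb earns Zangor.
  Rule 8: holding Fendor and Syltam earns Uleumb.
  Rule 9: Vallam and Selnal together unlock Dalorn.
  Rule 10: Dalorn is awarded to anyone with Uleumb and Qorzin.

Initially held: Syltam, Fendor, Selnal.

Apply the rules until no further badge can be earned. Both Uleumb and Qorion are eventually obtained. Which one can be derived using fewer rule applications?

Uleumb

Uleumb: With Fendor and Syltam, Uleumb is earned (Rule 8). [1 rule application]
Qorion: With Fendor and Syltam, Uleumb is earned (Rule 8). With Uleumb and Fendor, Qorzin is earned (Rule 3). With Uleumb and Qorzin, Dalorn is earned (Rule 10). With Qorzin and Dalorn, Qorion is earned (Rule 1). [4 rule applications]
Uleumb needs fewer.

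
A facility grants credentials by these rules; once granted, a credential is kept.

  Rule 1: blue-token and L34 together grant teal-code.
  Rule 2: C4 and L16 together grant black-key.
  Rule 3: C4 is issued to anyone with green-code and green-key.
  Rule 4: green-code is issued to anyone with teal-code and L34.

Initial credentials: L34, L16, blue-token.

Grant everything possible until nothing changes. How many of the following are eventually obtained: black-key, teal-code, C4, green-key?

Holding blue-token and L34 grants teal-code (Rule 1).
black-key would need C4 and L16 (Rule 2), but C4 is never granted.
teal-code: reached.
C4 would need green-code and green-key (Rule 3), but green-key is never granted.
No rule produces green-key, and it is not given.
Reached: teal-code — 1 of the 4.

1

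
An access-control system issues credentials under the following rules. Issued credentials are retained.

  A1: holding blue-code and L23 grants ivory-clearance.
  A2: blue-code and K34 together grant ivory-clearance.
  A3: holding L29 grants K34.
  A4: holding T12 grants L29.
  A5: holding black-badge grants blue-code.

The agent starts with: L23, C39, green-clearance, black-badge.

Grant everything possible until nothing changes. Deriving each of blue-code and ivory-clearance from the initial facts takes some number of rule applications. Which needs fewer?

blue-code: Holding black-badge grants blue-code (A5). [1 rule application]
ivory-clearance: Holding black-badge grants blue-code (A5). Holding blue-code and L23 grants ivory-clearance (A1). [2 rule applications]
blue-code needs fewer.

blue-code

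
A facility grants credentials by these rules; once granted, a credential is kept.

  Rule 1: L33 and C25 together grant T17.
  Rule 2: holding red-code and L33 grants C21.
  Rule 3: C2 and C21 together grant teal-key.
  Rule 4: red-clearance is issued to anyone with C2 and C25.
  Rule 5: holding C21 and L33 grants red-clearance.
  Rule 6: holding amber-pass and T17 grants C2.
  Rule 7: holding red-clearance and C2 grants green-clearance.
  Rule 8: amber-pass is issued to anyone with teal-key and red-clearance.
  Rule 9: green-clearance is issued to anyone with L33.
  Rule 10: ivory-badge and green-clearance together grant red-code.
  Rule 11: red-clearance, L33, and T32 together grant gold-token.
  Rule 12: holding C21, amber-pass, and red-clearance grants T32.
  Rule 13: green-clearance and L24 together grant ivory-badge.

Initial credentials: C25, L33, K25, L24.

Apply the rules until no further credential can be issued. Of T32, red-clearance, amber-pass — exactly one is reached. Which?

red-clearance

Holding L33 grants green-clearance (Rule 9).
Holding green-clearance and L24 grants ivory-badge (Rule 13).
Holding ivory-badge and green-clearance grants red-code (Rule 10).
Holding red-code and L33 grants C21 (Rule 2).
Holding C21 and L33 grants red-clearance (Rule 5).
amber-pass would need teal-key and red-clearance (Rule 8), but teal-key is never granted. T32 would need C21, amber-pass, and red-clearance (Rule 12), but amber-pass is never granted.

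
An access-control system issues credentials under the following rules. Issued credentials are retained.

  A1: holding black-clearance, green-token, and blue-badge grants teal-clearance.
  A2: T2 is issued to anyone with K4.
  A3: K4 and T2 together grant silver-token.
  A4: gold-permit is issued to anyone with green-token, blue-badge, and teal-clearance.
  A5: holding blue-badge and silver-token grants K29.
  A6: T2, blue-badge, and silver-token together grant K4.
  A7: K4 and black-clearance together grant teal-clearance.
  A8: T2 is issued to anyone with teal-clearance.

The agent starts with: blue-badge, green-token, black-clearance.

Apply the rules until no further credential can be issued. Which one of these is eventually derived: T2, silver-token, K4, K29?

T2

Holding black-clearance, green-token, and blue-badge grants teal-clearance (A1).
Holding teal-clearance grants T2 (A8).
K29 would need blue-badge and silver-token (A5), but silver-token is never granted. silver-token would need K4 and T2 (A3), but K4 is never granted. K4 would need T2, blue-badge, and silver-token (A6), but silver-token is never granted.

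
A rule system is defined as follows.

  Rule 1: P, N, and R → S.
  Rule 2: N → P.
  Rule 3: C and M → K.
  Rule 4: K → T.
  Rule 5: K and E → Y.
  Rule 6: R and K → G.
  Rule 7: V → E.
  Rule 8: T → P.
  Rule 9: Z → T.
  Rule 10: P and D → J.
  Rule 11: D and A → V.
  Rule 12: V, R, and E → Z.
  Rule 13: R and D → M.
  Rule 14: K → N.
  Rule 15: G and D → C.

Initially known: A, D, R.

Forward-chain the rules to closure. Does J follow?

Yes

From D and A, Rule 11 gives V.
V holds, so E follows (Rule 7).
From V, R, and E, Rule 12 gives Z.
From Z, Rule 9 gives T.
T holds, so P follows (Rule 8).
From P and D, Rule 10 gives J.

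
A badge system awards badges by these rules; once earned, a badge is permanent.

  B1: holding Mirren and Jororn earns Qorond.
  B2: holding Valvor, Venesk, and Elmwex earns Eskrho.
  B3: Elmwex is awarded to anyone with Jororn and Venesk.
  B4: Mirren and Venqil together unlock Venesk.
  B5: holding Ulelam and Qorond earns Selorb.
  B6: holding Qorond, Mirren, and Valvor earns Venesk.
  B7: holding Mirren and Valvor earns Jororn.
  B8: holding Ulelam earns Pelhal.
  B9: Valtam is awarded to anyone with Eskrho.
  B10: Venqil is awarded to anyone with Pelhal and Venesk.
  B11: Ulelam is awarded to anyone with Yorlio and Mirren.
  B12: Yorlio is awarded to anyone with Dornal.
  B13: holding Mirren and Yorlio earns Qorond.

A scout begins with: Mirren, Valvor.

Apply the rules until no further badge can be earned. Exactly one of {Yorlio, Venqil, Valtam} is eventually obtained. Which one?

Valtam

With Mirren and Valvor, Jororn is earned (B7).
With Mirren and Jororn, Qorond is earned (B1).
With Qorond, Mirren, and Valvor, Venesk is earned (B6).
With Jororn and Venesk, Elmwex is earned (B3).
With Valvor, Venesk, and Elmwex, Eskrho is earned (B2).
With Eskrho, Valtam is earned (B9).
Venqil would need Pelhal and Venesk (B10), but Pelhal is never earned. Yorlio would need Dornal (B12), but Dornal is never earned.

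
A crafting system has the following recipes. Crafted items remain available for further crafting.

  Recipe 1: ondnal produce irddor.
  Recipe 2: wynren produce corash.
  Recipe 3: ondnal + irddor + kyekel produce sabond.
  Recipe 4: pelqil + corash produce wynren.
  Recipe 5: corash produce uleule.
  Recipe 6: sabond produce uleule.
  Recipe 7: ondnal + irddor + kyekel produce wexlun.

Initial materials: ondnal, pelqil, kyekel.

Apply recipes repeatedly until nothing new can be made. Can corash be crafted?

corash would need wynren (Recipe 2), but wynren is never obtained.

No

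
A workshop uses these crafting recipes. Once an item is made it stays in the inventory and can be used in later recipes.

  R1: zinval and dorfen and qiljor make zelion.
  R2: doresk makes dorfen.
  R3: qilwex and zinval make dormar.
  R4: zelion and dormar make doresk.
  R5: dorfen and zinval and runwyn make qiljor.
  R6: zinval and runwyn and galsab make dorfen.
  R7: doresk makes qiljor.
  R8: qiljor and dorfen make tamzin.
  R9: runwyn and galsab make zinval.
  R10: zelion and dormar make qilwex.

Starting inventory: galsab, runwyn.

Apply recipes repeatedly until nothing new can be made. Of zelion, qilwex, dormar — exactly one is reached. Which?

runwyn and galsab → zinval (R9).
Using R6, zinval, runwyn, and galsab make dorfen.
dorfen and zinval and runwyn → qiljor (R5).
zinval and dorfen and qiljor → zelion (R1).
qilwex would need zelion and dormar (R10), but dormar is never obtained. dormar would need qilwex and zinval (R3), but qilwex is never obtained.

zelion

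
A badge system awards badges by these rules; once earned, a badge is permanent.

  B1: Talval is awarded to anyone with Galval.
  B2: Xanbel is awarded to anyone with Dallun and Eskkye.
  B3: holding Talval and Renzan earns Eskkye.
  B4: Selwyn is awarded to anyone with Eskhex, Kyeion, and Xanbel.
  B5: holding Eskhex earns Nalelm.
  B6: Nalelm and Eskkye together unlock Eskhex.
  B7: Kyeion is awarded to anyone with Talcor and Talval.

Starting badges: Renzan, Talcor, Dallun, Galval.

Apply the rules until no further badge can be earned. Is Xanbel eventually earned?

Yes

With Galval, Talval is earned (B1).
With Talval and Renzan, Eskkye is earned (B3).
With Dallun and Eskkye, Xanbel is earned (B2).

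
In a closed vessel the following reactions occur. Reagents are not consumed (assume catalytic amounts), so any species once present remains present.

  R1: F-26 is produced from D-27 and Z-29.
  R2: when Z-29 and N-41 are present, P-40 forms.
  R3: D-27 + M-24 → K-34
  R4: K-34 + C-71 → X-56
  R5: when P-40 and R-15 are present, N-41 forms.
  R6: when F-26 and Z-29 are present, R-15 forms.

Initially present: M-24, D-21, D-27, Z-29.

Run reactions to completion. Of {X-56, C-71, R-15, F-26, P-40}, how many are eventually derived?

D-27 and Z-29 present → F-26 forms (R1).
F-26 and Z-29 present → R-15 forms (R6).
X-56 would need K-34 and C-71 (R4), but C-71 never forms.
No rule produces C-71, and it is not given.
R-15: reached.
F-26: reached.
P-40 would need Z-29 and N-41 (R2), but N-41 never forms.
Reached: R-15 and F-26 — 2 of the 5.

2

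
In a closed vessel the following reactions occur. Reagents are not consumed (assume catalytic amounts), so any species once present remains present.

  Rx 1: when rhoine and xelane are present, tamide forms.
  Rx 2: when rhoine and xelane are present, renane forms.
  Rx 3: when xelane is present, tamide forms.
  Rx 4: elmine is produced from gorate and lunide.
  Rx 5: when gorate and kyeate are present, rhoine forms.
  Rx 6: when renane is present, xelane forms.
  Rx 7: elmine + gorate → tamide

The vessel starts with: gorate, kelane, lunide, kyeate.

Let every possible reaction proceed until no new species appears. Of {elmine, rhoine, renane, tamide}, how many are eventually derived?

gorate and kyeate present → rhoine forms (Rx 5).
gorate and lunide present → elmine forms (Rx 4).
elmine and gorate present → tamide forms (Rx 7).
elmine: reached.
rhoine: reached.
renane would need rhoine and xelane (Rx 2), but xelane never forms.
tamide: reached.
Reached: elmine, rhoine, and tamide — 3 of the 4.

3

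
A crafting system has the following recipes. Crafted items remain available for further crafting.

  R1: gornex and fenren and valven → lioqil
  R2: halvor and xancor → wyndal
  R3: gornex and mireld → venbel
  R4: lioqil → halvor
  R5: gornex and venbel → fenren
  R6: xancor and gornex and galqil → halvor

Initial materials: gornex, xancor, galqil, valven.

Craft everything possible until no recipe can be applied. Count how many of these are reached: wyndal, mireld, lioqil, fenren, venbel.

1

Using R6, xancor, gornex, and galqil make halvor.
Using R2, halvor and xancor make wyndal.
wyndal: reached.
No rule produces mireld, and it is not given.
lioqil would need gornex, fenren, and valven (R1), but fenren is never obtained.
fenren would need gornex and venbel (R5), but venbel is never obtained.
venbel would need gornex and mireld (R3), but mireld is never obtained.
Reached: wyndal — 1 of the 5.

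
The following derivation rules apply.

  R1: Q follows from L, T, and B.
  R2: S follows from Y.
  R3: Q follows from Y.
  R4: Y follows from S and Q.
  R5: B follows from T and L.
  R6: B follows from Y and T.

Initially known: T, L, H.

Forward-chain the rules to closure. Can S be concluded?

S would need Y (R2), but Y is never established.

No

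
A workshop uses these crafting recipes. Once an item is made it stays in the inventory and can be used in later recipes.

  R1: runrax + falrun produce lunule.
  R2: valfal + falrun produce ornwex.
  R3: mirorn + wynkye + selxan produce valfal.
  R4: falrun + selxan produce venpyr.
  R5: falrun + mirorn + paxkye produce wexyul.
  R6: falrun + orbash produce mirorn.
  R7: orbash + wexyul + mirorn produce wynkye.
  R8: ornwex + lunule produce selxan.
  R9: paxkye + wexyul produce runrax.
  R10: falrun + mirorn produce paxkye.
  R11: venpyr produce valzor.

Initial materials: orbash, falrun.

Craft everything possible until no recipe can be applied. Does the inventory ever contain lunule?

falrun + orbash → mirorn (R6).
falrun + mirorn → paxkye (R10).
Using R5, falrun, mirorn, and paxkye make wexyul.
paxkye + wexyul → runrax (R9).
Using R1, runrax and falrun make lunule.

Yes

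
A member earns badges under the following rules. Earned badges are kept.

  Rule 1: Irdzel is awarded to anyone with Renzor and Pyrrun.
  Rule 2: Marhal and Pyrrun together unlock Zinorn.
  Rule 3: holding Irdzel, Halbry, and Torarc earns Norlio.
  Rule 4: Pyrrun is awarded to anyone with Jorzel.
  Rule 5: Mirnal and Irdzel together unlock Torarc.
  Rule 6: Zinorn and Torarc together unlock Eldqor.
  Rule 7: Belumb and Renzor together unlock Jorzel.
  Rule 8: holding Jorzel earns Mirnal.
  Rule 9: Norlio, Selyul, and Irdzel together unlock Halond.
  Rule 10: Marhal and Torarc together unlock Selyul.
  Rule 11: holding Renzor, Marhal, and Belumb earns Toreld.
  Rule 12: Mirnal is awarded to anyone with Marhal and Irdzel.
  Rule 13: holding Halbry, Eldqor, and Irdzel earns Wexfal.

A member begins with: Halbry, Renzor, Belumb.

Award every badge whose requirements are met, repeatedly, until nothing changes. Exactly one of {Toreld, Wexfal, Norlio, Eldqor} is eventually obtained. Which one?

With Belumb and Renzor, Jorzel is earned (Rule 7).
With Jorzel, Pyrrun is earned (Rule 4).
With Jorzel, Mirnal is earned (Rule 8).
With Renzor and Pyrrun, Irdzel is earned (Rule 1).
With Mirnal and Irdzel, Torarc is earned (Rule 5).
With Irdzel, Halbry, and Torarc, Norlio is earned (Rule 3).
Toreld would need Renzor, Marhal, and Belumb (Rule 11), but Marhal is never earned. Eldqor would need Zinorn and Torarc (Rule 6), but Zinorn is never earned. Wexfal would need Halbry, Eldqor, and Irdzel (Rule 13), but Eldqor is never earned.

Norlio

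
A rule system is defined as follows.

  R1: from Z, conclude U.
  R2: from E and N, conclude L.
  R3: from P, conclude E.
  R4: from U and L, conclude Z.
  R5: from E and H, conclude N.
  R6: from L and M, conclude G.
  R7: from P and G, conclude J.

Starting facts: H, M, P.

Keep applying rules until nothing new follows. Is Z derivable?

No

Z would need U and L (R4), but U is never established.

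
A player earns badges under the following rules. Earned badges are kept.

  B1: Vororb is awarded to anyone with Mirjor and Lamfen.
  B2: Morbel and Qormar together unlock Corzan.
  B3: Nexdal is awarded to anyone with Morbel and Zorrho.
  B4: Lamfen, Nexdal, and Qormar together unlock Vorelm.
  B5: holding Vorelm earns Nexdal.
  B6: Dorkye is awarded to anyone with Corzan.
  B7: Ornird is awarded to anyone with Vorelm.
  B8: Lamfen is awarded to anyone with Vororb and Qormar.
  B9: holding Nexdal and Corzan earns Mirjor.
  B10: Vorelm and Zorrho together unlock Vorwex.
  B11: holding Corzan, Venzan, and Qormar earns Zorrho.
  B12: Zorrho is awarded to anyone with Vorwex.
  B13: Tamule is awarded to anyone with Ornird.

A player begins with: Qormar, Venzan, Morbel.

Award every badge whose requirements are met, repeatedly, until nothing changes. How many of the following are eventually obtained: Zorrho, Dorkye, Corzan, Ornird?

With Morbel and Qormar, Corzan is earned (B2).
With Corzan, Dorkye is earned (B6).
With Corzan, Venzan, and Qormar, Zorrho is earned (B11).
Zorrho: reached.
Dorkye: reached.
Corzan: reached.
Ornird would need Vorelm (B7), but Vorelm is never earned.
Reached: Zorrho, Dorkye, and Corzan — 3 of the 4.

3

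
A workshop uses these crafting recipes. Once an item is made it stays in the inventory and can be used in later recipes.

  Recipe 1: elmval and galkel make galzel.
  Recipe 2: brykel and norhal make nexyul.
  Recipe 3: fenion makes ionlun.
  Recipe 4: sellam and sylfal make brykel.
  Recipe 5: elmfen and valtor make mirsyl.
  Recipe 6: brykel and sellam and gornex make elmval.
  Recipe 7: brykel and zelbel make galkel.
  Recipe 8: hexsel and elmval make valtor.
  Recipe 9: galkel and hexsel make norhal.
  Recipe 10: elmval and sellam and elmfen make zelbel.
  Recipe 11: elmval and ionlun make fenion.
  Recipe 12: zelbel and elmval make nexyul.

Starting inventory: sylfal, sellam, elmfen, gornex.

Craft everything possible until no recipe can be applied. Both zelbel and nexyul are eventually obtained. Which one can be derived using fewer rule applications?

zelbel: Using Recipe 4, sellam and sylfal make brykel. Using Recipe 6, brykel, sellam, and gornex make elmval. Using Recipe 10, elmval, sellam, and elmfen make zelbel. [3 rule applications]
nexyul: sellam and sylfal → brykel (Recipe 4). brykel and sellam and gornex → elmval (Recipe 6). Using Recipe 10, elmval, sellam, and elmfen make zelbel. zelbel and elmval → nexyul (Recipe 12). [4 rule applications]
zelbel needs fewer.

zelbel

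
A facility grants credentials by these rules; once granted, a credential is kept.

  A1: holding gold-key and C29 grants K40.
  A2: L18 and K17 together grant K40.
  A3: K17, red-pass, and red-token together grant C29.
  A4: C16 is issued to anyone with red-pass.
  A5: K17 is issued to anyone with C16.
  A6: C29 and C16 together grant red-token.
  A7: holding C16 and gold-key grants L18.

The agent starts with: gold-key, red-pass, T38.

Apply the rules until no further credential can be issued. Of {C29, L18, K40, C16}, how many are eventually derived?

Holding red-pass grants C16 (A4).
Holding C16 grants K17 (A5).
Holding C16 and gold-key grants L18 (A7).
Holding L18 and K17 grants K40 (A2).
C29 would need K17, red-pass, and red-token (A3), but red-token is never granted.
L18: reached.
K40: reached.
C16: reached.
Reached: L18, K40, and C16 — 3 of the 4.

3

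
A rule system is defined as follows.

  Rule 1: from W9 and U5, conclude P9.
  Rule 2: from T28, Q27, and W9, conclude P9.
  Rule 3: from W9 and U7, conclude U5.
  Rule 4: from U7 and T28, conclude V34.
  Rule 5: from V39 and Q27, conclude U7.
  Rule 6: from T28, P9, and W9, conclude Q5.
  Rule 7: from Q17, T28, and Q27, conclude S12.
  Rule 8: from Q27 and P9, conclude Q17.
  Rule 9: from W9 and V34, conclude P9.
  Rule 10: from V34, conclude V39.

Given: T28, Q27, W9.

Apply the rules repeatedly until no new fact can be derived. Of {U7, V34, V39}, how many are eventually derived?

U7 would need V39 and Q27 (Rule 5), but V39 is never established.
V34 would need U7 and T28 (Rule 4), but U7 is never established.
V39 would need V34 (Rule 10), but V34 is never established.
None of the 3 are reached.

0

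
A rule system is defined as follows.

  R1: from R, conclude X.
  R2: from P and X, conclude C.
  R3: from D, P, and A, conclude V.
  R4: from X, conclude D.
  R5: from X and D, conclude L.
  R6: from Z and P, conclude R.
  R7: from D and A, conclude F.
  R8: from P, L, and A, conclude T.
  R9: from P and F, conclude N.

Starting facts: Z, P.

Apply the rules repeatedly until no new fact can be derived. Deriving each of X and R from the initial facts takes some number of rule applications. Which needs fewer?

R: Z and P hold, so R follows (R6). [1 rule application]
X: From Z and P, R6 gives R. From R, R1 gives X. [2 rule applications]
R needs fewer.

R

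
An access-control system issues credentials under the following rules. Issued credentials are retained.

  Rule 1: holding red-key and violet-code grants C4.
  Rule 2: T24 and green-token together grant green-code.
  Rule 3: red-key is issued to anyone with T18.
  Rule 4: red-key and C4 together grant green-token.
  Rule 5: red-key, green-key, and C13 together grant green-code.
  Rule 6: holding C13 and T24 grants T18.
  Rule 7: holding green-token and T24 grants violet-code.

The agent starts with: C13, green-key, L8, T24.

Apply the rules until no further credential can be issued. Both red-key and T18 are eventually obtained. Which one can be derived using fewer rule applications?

T18

T18: Holding C13 and T24 grants T18 (Rule 6). [1 rule application]
red-key: Holding C13 and T24 grants T18 (Rule 6). Holding T18 grants red-key (Rule 3). [2 rule applications]
T18 needs fewer.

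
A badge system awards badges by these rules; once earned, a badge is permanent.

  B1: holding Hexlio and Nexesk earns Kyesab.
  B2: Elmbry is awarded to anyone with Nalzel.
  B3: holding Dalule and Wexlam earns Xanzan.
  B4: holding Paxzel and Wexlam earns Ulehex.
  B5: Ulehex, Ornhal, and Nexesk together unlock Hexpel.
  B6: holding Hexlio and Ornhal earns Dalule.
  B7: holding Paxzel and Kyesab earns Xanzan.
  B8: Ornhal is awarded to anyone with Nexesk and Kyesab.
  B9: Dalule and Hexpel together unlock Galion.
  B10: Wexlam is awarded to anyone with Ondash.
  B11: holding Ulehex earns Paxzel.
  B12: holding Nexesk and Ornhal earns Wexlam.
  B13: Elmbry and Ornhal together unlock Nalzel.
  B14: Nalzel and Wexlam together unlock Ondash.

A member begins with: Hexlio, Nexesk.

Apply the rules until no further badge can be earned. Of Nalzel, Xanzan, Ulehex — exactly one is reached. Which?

With Hexlio and Nexesk, Kyesab is earned (B1).
With Nexesk and Kyesab, Ornhal is earned (B8).
With Nexesk and Ornhal, Wexlam is earned (B12).
With Hexlio and Ornhal, Dalule is earned (B6).
With Dalule and Wexlam, Xanzan is earned (B3).
Ulehex would need Paxzel and Wexlam (B4), but Paxzel is never earned. Nalzel would need Elmbry and Ornhal (B13), but Elmbry is never earned.

Xanzan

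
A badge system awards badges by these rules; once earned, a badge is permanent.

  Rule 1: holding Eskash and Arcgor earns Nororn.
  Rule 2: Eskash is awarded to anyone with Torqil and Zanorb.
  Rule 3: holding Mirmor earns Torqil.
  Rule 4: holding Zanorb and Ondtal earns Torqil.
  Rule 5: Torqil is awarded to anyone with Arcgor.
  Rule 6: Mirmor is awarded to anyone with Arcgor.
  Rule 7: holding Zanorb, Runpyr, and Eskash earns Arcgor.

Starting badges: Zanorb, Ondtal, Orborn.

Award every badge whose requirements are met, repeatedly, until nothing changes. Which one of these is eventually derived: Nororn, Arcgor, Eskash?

Eskash

With Zanorb and Ondtal, Torqil is earned (Rule 4).
With Torqil and Zanorb, Eskash is earned (Rule 2).
Nororn would need Eskash and Arcgor (Rule 1), but Arcgor is never earned. Arcgor would need Zanorb, Runpyr, and Eskash (Rule 7), but Runpyr is never earned.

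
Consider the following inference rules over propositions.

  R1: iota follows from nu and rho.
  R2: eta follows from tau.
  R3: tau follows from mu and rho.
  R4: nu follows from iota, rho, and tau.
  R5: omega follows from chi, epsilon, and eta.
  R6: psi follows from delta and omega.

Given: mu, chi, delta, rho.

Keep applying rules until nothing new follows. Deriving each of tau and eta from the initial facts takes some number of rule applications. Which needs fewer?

tau: From mu and rho, R3 gives tau. [1 rule application]
eta: From mu and rho, R3 gives tau. From tau, R2 gives eta. [2 rule applications]
tau needs fewer.

tau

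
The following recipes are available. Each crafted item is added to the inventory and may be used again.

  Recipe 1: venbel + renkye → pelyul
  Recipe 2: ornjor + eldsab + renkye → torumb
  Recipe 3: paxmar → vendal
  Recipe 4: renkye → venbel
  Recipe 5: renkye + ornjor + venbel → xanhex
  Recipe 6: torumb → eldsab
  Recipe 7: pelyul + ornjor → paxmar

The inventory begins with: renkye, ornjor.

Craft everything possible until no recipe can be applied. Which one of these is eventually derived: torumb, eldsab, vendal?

renkye → venbel (Recipe 4).
venbel + renkye → pelyul (Recipe 1).
Using Recipe 7, pelyul and ornjor make paxmar.
Using Recipe 3, paxmar makes vendal.
eldsab would need torumb (Recipe 6), but torumb is never obtained. torumb would need ornjor, eldsab, and renkye (Recipe 2), but eldsab is never obtained.

vendal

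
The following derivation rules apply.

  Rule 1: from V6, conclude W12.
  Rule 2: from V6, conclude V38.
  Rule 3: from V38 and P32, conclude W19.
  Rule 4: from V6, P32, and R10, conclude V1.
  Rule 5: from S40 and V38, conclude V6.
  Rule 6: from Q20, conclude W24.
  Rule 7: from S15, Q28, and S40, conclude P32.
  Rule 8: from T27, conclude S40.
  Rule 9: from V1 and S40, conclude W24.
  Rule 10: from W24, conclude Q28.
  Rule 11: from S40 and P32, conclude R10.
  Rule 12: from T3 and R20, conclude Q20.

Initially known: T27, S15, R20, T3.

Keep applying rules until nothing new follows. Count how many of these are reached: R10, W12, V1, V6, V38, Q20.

From T3 and R20, Rule 12 gives Q20.
T27 holds, so S40 follows (Rule 8).
Q20 holds, so W24 follows (Rule 6).
W24 holds, so Q28 follows (Rule 10).
S15, Q28, and S40 hold, so P32 follows (Rule 7).
S40 and P32 hold, so R10 follows (Rule 11).
R10: reached.
W12 would need V6 (Rule 1), but V6 is never established.
V1 would need V6, P32, and R10 (Rule 4), but V6 is never established.
V6 would need S40 and V38 (Rule 5), but V38 is never established.
V38 would need V6 (Rule 2), but V6 is never established.
Q20: reached.
Reached: R10 and Q20 — 2 of the 6.

2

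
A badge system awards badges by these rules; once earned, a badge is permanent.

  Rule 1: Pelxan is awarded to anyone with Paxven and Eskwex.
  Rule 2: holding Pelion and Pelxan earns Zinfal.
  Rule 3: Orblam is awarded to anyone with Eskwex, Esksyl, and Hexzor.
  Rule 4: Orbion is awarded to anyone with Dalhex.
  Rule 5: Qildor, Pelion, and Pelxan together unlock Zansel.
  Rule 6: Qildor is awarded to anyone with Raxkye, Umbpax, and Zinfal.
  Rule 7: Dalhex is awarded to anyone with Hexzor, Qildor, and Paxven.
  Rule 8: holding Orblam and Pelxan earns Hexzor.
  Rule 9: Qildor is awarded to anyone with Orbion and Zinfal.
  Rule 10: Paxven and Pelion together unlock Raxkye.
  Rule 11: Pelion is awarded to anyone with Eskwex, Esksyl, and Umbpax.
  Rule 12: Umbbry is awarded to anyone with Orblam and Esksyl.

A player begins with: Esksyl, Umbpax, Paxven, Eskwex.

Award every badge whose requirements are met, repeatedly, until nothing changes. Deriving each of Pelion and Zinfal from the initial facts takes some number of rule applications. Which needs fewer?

Pelion

Pelion: With Eskwex, Esksyl, and Umbpax, Pelion is earned (Rule 11). [1 rule application]
Zinfal: With Paxven and Eskwex, Pelxan is earned (Rule 1). With Eskwex, Esksyl, and Umbpax, Pelion is earned (Rule 11). With Pelion and Pelxan, Zinfal is earned (Rule 2). [3 rule applications]
Pelion needs fewer.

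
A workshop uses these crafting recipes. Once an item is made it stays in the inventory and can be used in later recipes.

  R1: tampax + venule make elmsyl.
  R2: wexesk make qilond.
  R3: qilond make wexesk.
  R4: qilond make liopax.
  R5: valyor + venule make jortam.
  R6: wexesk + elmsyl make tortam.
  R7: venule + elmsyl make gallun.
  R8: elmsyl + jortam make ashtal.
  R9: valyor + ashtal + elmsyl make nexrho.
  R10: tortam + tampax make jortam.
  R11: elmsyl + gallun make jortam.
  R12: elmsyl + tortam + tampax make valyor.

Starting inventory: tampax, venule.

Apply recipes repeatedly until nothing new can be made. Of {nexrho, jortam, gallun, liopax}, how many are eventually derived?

2

Using R1, tampax and venule make elmsyl.
venule + elmsyl → gallun (R7).
elmsyl + gallun → jortam (R11).
nexrho would need valyor, ashtal, and elmsyl (R9), but valyor is never obtained.
jortam: reached.
gallun: reached.
liopax would need qilond (R4), but qilond is never obtained.
Reached: jortam and gallun — 2 of the 4.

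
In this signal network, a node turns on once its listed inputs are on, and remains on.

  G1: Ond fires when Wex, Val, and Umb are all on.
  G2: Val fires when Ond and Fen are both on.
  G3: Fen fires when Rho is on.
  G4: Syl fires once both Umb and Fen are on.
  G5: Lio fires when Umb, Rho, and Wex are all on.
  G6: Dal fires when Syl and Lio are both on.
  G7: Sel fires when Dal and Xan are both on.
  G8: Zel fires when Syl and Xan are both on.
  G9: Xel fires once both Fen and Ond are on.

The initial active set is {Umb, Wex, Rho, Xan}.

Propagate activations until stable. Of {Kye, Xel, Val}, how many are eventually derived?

No rule produces Kye, and it is not given.
Xel would need Fen and Ond (G9), but Ond never turns on.
Val would need Ond and Fen (G2), but Ond never turns on.
None of the 3 are reached.

0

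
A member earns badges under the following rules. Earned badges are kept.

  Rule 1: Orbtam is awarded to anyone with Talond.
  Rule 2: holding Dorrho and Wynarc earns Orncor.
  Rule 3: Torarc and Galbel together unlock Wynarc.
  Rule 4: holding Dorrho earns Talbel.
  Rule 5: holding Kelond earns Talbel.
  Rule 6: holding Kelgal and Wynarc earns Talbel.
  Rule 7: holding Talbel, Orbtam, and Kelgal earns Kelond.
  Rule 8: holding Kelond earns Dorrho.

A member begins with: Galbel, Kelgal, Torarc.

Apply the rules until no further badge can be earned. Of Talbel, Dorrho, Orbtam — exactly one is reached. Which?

Talbel

With Torarc and Galbel, Wynarc is earned (Rule 3).
With Kelgal and Wynarc, Talbel is earned (Rule 6).
Orbtam would need Talond (Rule 1), but Talond is never earned. Dorrho would need Kelond (Rule 8), but Kelond is never earned.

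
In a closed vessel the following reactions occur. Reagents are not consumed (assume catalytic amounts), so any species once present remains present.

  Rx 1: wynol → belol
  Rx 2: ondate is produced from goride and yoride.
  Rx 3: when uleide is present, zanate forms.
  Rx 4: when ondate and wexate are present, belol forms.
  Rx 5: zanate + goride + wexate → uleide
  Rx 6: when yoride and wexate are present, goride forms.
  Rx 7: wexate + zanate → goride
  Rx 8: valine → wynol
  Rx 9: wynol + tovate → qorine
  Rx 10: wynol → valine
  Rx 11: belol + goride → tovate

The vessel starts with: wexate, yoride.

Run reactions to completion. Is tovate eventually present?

yoride and wexate present → goride forms (Rx 6).
goride and yoride present → ondate forms (Rx 2).
ondate and wexate present → belol forms (Rx 4).
belol and goride present → tovate forms (Rx 11).

Yes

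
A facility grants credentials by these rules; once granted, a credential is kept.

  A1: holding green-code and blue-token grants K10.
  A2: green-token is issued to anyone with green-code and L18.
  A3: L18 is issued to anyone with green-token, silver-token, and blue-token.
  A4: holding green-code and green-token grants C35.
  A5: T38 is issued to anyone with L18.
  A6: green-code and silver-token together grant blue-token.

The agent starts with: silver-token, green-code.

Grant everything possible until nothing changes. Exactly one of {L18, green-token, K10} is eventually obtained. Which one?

Holding green-code and silver-token grants blue-token (A6).
Holding green-code and blue-token grants K10 (A1).
L18 would need green-token, silver-token, and blue-token (A3), but green-token is never granted. green-token would need green-code and L18 (A2), but L18 is never granted.

K10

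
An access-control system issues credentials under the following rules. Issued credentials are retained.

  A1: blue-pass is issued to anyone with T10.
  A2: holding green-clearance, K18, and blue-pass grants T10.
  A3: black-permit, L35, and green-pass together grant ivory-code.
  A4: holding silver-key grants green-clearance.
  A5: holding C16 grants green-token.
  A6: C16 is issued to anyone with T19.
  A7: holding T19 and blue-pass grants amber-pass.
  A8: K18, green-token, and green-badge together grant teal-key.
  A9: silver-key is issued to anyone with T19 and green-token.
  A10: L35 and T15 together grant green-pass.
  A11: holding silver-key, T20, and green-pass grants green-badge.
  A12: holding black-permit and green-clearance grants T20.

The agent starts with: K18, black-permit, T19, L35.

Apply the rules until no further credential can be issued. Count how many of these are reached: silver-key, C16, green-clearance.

Holding T19 grants C16 (A6).
Holding C16 grants green-token (A5).
Holding T19 and green-token grants silver-key (A9).
Holding silver-key grants green-clearance (A4).
silver-key: reached.
C16: reached.
green-clearance: reached.
All 3 are reached.

3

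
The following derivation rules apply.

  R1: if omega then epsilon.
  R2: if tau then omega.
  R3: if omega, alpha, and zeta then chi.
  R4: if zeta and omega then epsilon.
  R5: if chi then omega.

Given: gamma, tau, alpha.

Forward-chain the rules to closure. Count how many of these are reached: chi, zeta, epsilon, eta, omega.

2

From tau, R2 gives omega.
omega holds, so epsilon follows (R1).
chi would need omega, alpha, and zeta (R3), but zeta is never established.
No rule produces zeta, and it is not given.
epsilon: reached.
No rule produces eta, and it is not given.
omega: reached.
Reached: epsilon and omega — 2 of the 5.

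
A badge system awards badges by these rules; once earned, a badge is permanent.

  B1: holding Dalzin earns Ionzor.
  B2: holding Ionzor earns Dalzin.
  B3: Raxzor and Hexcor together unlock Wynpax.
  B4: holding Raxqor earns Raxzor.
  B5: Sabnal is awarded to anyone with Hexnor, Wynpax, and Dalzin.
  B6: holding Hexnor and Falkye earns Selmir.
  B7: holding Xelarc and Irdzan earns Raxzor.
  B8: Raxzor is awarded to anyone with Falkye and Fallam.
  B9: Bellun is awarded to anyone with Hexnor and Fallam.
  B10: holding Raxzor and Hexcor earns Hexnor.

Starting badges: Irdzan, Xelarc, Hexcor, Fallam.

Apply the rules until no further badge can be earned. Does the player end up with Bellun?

With Xelarc and Irdzan, Raxzor is earned (B7).
With Raxzor and Hexcor, Hexnor is earned (B10).
With Hexnor and Fallam, Bellun is earned (B9).

Yes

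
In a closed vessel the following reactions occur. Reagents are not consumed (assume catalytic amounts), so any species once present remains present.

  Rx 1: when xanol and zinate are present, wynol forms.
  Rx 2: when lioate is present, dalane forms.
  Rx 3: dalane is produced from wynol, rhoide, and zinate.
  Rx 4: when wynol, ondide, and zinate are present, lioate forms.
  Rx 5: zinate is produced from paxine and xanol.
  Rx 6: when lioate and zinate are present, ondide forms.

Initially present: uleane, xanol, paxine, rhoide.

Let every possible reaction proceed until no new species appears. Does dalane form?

paxine and xanol present → zinate forms (Rx 5).
xanol and zinate present → wynol forms (Rx 1).
wynol, rhoide, and zinate present → dalane forms (Rx 3).

Yes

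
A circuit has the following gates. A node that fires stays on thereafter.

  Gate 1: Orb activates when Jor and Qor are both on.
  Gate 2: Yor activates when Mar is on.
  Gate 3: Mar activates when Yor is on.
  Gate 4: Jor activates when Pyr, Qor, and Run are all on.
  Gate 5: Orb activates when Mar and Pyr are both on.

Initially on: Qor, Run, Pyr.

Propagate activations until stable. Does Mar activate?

Mar would need Yor (Gate 3), but Yor never turns on.

No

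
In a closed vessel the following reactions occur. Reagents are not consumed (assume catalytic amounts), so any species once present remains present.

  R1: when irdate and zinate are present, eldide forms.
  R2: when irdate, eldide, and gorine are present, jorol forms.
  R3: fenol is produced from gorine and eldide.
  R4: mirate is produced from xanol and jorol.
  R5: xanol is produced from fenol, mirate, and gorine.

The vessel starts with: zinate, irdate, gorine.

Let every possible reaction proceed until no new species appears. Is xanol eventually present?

No

xanol would need fenol, mirate, and gorine (R5), but mirate never forms.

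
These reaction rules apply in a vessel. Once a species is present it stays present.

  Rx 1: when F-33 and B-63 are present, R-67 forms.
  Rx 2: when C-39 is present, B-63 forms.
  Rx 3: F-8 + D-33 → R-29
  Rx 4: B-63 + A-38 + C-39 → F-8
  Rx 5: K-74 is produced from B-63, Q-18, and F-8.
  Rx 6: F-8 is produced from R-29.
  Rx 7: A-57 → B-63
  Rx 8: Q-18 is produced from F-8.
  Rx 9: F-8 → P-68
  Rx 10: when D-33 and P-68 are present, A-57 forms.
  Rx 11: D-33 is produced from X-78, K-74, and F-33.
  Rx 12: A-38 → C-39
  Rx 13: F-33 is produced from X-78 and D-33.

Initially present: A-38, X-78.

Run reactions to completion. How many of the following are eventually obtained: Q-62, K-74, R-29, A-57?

1

A-38 present → C-39 forms (Rx 12).
C-39 present → B-63 forms (Rx 2).
B-63, A-38, and C-39 present → F-8 forms (Rx 4).
F-8 present → Q-18 forms (Rx 8).
B-63, Q-18, and F-8 present → K-74 forms (Rx 5).
No rule produces Q-62, and it is not given.
K-74: reached.
R-29 would need F-8 and D-33 (Rx 3), but D-33 never forms.
A-57 would need D-33 and P-68 (Rx 10), but D-33 never forms.
Reached: K-74 — 1 of the 4.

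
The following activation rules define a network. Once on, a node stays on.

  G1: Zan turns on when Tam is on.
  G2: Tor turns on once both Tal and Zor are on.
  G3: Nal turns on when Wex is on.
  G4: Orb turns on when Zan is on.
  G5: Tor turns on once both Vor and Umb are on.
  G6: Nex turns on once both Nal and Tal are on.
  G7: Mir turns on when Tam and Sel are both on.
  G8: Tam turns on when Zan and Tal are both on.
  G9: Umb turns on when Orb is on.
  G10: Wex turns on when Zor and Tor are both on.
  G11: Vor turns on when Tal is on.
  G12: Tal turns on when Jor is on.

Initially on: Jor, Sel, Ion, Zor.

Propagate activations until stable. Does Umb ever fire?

Umb would need Orb (G9), but Orb never turns on.

No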